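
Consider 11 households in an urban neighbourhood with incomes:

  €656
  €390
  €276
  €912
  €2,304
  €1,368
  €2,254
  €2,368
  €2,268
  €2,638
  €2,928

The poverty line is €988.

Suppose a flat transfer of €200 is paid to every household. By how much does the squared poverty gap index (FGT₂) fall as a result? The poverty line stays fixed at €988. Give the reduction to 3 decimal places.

Before: below the line — €276, €390, €656, €912; squared poverty gap index (FGT₂) = 0.09132.
After the €200 transfer: below the line — €476, €590, €856; squared poverty gap index (FGT₂) = 0.04079.
Reduction = 0.09132 − 0.04079 = 0.051.

0.051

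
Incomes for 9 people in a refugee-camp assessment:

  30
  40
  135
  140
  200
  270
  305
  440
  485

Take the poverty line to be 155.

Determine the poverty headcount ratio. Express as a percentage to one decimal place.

4 of the 9 people have income below 155.
H = 4/9 = 44.4%.

44.4%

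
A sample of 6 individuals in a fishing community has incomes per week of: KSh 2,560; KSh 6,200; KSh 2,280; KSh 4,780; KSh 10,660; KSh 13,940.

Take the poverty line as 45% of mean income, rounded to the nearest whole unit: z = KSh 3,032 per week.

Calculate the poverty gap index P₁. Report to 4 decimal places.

0.0673

Incomes under z: KSh 2,280, KSh 2,560 (q = 2 of N = 6).
Shortfall ratios: (3032−2280)/3032 = 0.2480; (3032−2560)/3032 = 0.1557.
Σ = 0.403694. Dividing by the full population N = 6 gives P₁ = 0.0673.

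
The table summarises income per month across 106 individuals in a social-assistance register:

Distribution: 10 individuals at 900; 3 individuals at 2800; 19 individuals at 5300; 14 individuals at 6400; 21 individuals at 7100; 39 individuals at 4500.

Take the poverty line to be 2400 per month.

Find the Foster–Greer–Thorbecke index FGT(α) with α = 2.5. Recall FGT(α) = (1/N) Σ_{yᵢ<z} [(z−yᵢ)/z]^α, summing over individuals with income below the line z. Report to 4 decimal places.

0.0291

Incomes under z: 10×900 (q = 10 of N = 106).
Shortfall ratios: (2400−900)/2400 = 0.6250 (×10).
Raised to α = 2.5: 0.30882 (×10).
Sum = 3.088162; FGT(2.5) = 3.088162 / 106 = 0.0291.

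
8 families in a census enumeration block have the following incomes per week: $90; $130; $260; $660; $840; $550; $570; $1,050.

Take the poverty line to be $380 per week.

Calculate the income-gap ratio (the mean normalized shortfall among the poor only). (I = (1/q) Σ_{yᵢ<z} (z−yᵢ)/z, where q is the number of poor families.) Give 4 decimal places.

0.5789

Below the line: $90, $130, $260 (q = 3 of N = 8).
Shortfall ratios (z−y)/z: 0.7632, 0.6579, 0.3158; sum = 1.736842.
The income-gap ratio divides by q (the poor only): 1.736842 / 3 = 0.5789.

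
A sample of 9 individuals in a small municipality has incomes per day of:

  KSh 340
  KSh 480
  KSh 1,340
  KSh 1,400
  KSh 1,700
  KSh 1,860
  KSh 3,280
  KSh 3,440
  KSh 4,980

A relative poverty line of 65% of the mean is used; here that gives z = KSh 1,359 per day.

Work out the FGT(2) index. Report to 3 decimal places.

0.109

Below the line: KSh 340, KSh 480, KSh 1,340 (q = 3 of N = 9).
Shortfall ratios: (1359−340)/1359 = 0.7498; (1359−480)/1359 = 0.6468; (1359−1340)/1359 = 0.0140.
Squared: 0.5622; 0.4183; 0.0002.
Sum = 0.980769; P₂ = 0.980769 / 9 = 0.109.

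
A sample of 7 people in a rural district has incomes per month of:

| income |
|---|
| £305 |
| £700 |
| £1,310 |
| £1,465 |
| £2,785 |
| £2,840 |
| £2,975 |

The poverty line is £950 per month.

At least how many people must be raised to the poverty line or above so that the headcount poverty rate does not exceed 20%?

1

2 of the 7 people are poor, so H = 2/7 = 0.286.
A headcount ratio of at most 20% allows at most ⌊0.20 × 7⌋ = 1 poor people.
So at least 2 − 1 = 1 must be lifted.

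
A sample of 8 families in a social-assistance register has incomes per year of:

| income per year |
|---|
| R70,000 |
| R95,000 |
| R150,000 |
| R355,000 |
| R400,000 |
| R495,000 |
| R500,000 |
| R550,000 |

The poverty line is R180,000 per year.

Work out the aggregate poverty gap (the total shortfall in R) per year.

R225,000

Incomes under z: R70,000, R95,000, R150,000 (q = 3 of N = 8).
Individual gaps: 180000−70000 = 110000; 180000−95000 = 85000; 180000−150000 = 30000.
Aggregate gap = R225,000.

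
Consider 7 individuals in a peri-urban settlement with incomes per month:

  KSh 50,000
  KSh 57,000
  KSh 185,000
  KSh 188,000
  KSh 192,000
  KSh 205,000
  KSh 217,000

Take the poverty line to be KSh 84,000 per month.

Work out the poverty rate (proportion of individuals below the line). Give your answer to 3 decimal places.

0.286

2 of the 7 individuals have income below KSh 84,000.
H = 2/7 = 0.286.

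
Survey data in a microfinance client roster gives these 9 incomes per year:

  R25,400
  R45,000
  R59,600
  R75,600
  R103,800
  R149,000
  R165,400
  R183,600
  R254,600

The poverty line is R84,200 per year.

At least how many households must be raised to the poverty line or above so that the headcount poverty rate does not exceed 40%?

1

4 of the 9 households are poor, so H = 4/9 = 0.444.
A headcount ratio of at most 40% allows at most ⌊0.40 × 9⌋ = 3 poor households.
So at least 4 − 3 = 1 must be lifted.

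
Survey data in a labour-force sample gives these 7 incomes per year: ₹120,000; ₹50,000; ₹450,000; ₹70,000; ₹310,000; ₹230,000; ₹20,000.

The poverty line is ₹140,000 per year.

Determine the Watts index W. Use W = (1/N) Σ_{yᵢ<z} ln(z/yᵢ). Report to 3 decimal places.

Below z: ₹20,000, ₹50,000, ₹70,000, ₹120,000 (q = 4 of N = 7).
Log gaps: ln(140000/20000) = 1.9459; ln(140000/50000) = 1.0296; ln(140000/70000) = 0.6931; ln(140000/120000) = 0.1542.
W = 3.822827 / 7 = 0.546.

0.546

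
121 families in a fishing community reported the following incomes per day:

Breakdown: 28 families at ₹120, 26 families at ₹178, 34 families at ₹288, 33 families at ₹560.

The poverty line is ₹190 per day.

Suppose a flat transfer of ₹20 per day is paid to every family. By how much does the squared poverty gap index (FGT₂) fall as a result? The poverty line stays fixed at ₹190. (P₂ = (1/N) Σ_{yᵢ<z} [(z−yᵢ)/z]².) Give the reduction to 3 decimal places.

Before: below the line — 28×₹120, 26×₹178; squared poverty gap index (FGT₂) = 0.03227.
After the ₹20 transfer: below the line — 28×₹140; squared poverty gap index (FGT₂) = 0.01603.
Reduction = 0.03227 − 0.01603 = 0.016.

0.016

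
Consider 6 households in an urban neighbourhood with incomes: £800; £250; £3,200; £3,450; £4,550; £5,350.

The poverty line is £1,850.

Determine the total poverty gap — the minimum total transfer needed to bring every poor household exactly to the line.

£2,650

Incomes under z: £250, £800 (q = 2 of N = 6).
Individual gaps: 1850−250 = 1600; 1850−800 = 1050.
Aggregate gap = £2,650.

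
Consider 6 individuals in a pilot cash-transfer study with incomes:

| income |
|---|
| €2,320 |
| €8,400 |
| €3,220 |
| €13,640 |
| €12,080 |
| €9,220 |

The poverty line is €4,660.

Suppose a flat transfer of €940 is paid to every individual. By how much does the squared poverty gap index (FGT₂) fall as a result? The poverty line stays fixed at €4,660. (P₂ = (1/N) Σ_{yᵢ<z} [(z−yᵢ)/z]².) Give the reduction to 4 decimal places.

Before: below the line — €2,320, €3,220; squared poverty gap index (FGT₂) = 0.057940.
After the €940 transfer: below the line — €3,260, €4,160; squared poverty gap index (FGT₂) = 0.016962.
Reduction = 0.057940 − 0.016962 = 0.0410.

0.0410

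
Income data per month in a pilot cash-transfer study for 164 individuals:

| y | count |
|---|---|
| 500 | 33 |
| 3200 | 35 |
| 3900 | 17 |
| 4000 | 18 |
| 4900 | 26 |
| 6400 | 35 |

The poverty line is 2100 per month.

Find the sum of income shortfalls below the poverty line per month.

Incomes under z: 33×500 (q = 33 of N = 164).
Individual gaps: 33×(2100−500) = 52800.
Aggregate gap = 52800.

52800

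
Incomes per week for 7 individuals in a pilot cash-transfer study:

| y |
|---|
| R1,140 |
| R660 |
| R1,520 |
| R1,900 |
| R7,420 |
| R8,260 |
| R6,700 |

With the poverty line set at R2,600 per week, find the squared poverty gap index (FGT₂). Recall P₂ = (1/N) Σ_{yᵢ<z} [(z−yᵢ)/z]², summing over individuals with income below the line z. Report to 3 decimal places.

Below z: R660, R1,140, R1,520, R1,900 (q = 4 of N = 7).
Normalized shortfalls: (2600−660)/2600 = 0.7462; (2600−1140)/2600 = 0.5615; (2600−1520)/2600 = 0.4154; (2600−1900)/2600 = 0.2692.
Squared: 0.5567; 0.3153; 0.1725; 0.0725.
Sum = 1.117101; P₂ = 1.117101 / 7 = 0.160.

0.160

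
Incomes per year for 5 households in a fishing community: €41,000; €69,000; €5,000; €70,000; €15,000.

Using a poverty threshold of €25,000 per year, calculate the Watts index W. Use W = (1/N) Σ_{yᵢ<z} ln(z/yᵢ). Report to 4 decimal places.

Poor units: €5,000, €15,000 (q = 2 of N = 5).
ln(z/y) terms: ln(25000/5000) = 1.6094; ln(25000/15000) = 0.5108.
W = 2.120264 / 5 = 0.4241.

0.4241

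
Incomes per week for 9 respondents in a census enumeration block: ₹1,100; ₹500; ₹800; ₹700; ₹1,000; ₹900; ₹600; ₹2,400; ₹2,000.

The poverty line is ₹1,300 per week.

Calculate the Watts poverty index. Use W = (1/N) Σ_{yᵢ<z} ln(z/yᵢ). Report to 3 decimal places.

0.403

Poor units: ₹500, ₹600, ₹700, ₹800, ₹900, ₹1,000, ₹1,100 (q = 7 of N = 9).
Log shortfalls: ln(1300/500) = 0.9555; ln(1300/600) = 0.7732; ln(1300/700) = 0.6190; ln(1300/800) = 0.4855; ln(1300/900) = 0.3677; ln(1300/1000) = 0.2624; ln(1300/1100) = 0.1671.
W = 3.630391 / 9 = 0.403.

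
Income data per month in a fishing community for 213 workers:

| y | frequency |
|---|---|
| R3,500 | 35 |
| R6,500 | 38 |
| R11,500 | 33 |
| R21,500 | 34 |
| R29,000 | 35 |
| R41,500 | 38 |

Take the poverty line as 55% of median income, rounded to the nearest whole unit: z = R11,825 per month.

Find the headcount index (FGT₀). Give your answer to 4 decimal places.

106 of the 213 workers have income below R11,825.
H = 106/213 = 0.4977.

0.4977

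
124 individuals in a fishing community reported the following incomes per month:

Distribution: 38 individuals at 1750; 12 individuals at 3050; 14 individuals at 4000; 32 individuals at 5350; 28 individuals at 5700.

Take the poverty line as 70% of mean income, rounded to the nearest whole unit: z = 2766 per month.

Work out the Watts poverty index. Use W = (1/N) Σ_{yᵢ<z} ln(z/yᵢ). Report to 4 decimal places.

Below z: 38×1750 (q = 38 of N = 124).
ln(z/y) terms: ln(2766/1750) = 0.4578 (×38).
W = 17.395885 / 124 = 0.1403.

0.1403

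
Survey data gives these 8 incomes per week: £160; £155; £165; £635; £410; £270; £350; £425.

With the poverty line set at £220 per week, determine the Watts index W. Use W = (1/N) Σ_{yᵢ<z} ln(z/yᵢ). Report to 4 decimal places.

0.1195

Below the line: £155, £160, £165 (q = 3 of N = 8).
Log gaps: ln(220/155) = 0.3502; ln(220/160) = 0.3185; ln(220/165) = 0.2877.
W = 0.956338 / 8 = 0.1195.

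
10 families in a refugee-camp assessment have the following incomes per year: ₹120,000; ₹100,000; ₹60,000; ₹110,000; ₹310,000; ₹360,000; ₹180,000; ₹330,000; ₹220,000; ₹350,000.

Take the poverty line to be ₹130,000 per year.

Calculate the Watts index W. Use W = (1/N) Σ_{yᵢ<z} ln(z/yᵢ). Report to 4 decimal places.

Poor units: ₹60,000, ₹100,000, ₹110,000, ₹120,000 (q = 4 of N = 10).
Log shortfalls: ln(130000/60000) = 0.7732; ln(130000/100000) = 0.2624; ln(130000/110000) = 0.1671; ln(130000/120000) = 0.0800.
W = 1.282651 / 10 = 0.1283.

0.1283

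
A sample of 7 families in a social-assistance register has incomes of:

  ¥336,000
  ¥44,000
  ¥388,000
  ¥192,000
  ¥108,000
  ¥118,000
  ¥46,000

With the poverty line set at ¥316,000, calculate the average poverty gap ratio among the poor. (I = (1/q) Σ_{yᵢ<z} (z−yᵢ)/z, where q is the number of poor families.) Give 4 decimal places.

Below the line: ¥44,000, ¥46,000, ¥108,000, ¥118,000, ¥192,000 (q = 5 of N = 7).
Relative gaps: 0.8608, 0.8544, 0.6582, 0.6266, 0.3924; sum = 3.392405.
The income-gap ratio divides by q (the poor only): 3.392405 / 5 = 0.6785.

0.6785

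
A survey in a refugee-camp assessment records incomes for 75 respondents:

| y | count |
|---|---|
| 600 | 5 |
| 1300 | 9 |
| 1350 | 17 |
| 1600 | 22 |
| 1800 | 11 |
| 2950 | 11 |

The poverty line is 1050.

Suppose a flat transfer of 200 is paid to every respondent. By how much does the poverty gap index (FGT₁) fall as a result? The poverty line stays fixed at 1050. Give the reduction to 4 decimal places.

Before: below the line — 5×600; poverty gap index (FGT₁) = 0.028571.
After the 200 transfer: below the line — 5×800; poverty gap index (FGT₁) = 0.015873.
Reduction = 0.028571 − 0.015873 = 0.0127.

0.0127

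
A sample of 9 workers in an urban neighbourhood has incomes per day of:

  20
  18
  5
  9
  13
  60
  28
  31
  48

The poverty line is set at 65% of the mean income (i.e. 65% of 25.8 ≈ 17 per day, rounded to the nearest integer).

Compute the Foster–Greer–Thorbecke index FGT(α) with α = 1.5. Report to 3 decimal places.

Incomes under z: 5, 9, 13 (q = 3 of N = 9).
Relative gaps: (17−5)/17 = 0.7059; (17−9)/17 = 0.4706; (17−13)/17 = 0.2353.
Raised to α = 1.5: 0.59306; 0.32282; 0.11413.
Sum = 1.030015; FGT(1.5) = 1.030015 / 9 = 0.114.

0.114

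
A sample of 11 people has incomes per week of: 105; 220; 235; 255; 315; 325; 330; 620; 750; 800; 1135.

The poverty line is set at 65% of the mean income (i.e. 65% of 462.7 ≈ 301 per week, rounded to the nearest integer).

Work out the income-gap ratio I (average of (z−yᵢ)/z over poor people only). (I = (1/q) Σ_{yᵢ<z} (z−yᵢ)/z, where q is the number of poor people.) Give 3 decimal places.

Below the line: 105, 220, 235, 255 (q = 4 of N = 11).
Shortfall ratios (z−y)/z: 0.6512, 0.2691, 0.2193, 0.1528; sum = 1.292359.
I averages over the q = 4 poor units only: 1.292359 / 4 = 0.323.

0.323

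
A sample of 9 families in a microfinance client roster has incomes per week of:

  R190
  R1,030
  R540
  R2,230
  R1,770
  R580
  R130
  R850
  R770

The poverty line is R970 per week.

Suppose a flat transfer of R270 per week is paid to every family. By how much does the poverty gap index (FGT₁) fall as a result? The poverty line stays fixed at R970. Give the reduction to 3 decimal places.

0.160

Before: below the line — R130, R190, R540, R580, R770, R850; poverty gap index (FGT₁) = 0.31615.
After the R270 transfer: below the line — R400, R460, R810, R850; poverty gap index (FGT₁) = 0.15578.
Reduction = 0.31615 − 0.15578 = 0.160.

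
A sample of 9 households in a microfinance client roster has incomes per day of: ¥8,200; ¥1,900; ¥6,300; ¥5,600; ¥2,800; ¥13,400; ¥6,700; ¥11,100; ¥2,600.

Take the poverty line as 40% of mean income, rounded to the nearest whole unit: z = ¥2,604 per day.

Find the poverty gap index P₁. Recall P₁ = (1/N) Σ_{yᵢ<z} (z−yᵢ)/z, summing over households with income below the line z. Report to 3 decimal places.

Below the line: ¥1,900, ¥2,600 (q = 2 of N = 9).
Relative gaps: (2604−1900)/2604 = 0.2704; (2604−2600)/2604 = 0.0015.
Σ = 0.271889. Dividing by the full population N = 9 gives P₁ = 0.030.

0.030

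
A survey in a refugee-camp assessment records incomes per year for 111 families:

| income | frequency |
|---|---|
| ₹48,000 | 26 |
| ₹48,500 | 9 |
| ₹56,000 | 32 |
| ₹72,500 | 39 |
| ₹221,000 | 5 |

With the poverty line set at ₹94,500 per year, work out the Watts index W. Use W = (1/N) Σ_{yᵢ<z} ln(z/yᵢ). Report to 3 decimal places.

Below z: 26×₹48,000, 9×₹48,500, 32×₹56,000, 39×₹72,500 (q = 106 of N = 111).
Log shortfalls: ln(94500/48000) = 0.6774 (×26); ln(94500/48500) = 0.6670 (×9); ln(94500/56000) = 0.5232 (×32); ln(94500/72500) = 0.2650 (×39).
W = 50.695152 / 111 = 0.457.

0.457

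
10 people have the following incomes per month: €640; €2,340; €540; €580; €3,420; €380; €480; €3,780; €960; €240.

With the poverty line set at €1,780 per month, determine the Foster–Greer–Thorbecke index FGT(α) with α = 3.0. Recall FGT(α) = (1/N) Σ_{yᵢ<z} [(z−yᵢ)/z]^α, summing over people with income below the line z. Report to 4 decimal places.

Incomes under z: €240, €380, €480, €540, €580, €640, €960 (q = 7 of N = 10).
Normalized shortfalls: (1780−240)/1780 = 0.8652; (1780−380)/1780 = 0.7865; (1780−480)/1780 = 0.7303; (1780−540)/1780 = 0.6966; (1780−580)/1780 = 0.6742; (1780−640)/1780 = 0.6404; (1780−960)/1780 = 0.4607.
Raised to α = 3.0: 0.64759; 0.48655; 0.38956; 0.33807; 0.30640; 0.26270; 0.09776.
Sum = 2.528622; FGT(3.0) = 2.528622 / 10 = 0.2529.

0.2529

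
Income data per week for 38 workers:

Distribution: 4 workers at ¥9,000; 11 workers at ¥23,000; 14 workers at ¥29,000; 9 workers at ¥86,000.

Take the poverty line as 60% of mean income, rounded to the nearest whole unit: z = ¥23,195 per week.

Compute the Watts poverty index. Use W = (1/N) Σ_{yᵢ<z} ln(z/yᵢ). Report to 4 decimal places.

0.1021

Poor units: 4×¥9,000, 11×¥23,000 (q = 15 of N = 38).
Log shortfalls: ln(23195/9000) = 0.9467 (×4); ln(23195/23000) = 0.0084 (×11).
W = 3.879716 / 38 = 0.1021.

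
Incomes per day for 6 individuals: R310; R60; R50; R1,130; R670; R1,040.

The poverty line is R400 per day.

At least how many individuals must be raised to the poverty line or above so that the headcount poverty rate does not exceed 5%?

3

Currently q = 3 of N = 6 are below the line (H = 0.500).
A headcount ratio of at most 5% allows at most ⌊0.05 × 6⌋ = 0 poor individuals.
So at least 3 − 0 = 3 must be lifted.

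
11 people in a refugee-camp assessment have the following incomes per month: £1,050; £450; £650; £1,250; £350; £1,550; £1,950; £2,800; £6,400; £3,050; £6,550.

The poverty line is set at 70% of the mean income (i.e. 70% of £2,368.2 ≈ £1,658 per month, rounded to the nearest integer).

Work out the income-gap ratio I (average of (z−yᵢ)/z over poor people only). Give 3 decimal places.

Below the line: £350, £450, £650, £1,050, £1,250, £1,550 (q = 6 of N = 11).
Relative gaps: 0.7889, 0.7286, 0.6080, 0.3667, 0.2461, 0.0651; sum = 2.803378.
The income-gap ratio divides by q (the poor only): 2.803378 / 6 = 0.467.

0.467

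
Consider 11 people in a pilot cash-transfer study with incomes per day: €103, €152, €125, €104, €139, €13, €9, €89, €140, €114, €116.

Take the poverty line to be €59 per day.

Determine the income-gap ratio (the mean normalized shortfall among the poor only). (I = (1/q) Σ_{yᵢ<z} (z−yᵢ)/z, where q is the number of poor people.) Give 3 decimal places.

0.814

Poor units: €9, €13 (q = 2 of N = 11).
Shortfall ratios (z−y)/z: 0.8475, 0.7797; sum = 1.627119.
The income-gap ratio divides by q (the poor only): 1.627119 / 2 = 0.814.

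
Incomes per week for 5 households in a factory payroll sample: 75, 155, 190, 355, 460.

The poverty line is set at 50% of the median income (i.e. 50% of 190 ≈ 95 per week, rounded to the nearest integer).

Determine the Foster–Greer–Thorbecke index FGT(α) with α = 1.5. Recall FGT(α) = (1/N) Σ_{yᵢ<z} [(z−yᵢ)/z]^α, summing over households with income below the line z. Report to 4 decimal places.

Incomes under z: 75 (q = 1 of N = 5).
Normalized shortfalls: (95−75)/95 = 0.2105.
Raised to α = 1.5: 0.09660.
Sum = 0.096596; FGT(1.5) = 0.096596 / 5 = 0.0193.

0.0193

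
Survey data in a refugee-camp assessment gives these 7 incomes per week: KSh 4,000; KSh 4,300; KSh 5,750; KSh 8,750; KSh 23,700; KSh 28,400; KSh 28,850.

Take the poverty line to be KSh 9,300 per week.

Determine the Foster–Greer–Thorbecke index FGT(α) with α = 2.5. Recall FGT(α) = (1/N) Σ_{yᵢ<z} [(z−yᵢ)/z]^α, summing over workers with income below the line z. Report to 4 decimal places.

Below z: KSh 4,000, KSh 4,300, KSh 5,750, KSh 8,750 (q = 4 of N = 7).
Gap ratios (z−y)/z: (9300−4000)/9300 = 0.5699; (9300−4300)/9300 = 0.5376; (9300−5750)/9300 = 0.3817; (9300−8750)/9300 = 0.0591.
Raised to α = 2.5: 0.24518; 0.21194; 0.09003; 0.00085.
Sum = 0.547996; FGT(2.5) = 0.547996 / 7 = 0.0783.

0.0783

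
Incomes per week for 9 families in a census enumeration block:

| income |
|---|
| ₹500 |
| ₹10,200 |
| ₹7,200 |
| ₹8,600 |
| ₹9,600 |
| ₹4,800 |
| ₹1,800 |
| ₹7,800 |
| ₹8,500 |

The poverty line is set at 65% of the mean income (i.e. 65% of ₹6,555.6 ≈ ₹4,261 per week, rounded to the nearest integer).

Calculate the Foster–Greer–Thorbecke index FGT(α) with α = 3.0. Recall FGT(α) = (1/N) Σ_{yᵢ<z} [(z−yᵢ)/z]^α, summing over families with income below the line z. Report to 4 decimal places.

Below the line: ₹500, ₹1,800 (q = 2 of N = 9).
Normalized shortfalls: (4261−500)/4261 = 0.8827; (4261−1800)/4261 = 0.5776.
Raised to α = 3.0: 0.68766; 0.19266.
Sum = 0.880326; FGT(3.0) = 0.880326 / 9 = 0.0978.

0.0978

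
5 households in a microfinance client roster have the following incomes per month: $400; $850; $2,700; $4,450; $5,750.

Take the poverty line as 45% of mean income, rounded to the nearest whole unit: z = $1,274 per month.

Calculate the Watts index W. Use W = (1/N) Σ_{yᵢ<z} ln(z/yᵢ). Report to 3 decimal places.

Below the line: $400, $850 (q = 2 of N = 5).
ln(z/y) terms: ln(1274/400) = 1.1585; ln(1274/850) = 0.4047.
W = 1.563133 / 5 = 0.313.

0.313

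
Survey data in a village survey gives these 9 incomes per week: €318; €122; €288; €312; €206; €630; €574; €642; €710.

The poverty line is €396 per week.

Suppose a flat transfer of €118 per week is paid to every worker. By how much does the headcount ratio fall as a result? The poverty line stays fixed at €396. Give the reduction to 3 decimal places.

Before: below the line — €122, €206, €288, €312, €318; headcount ratio = 0.55556.
After the €118 transfer: below the line — €240, €324; headcount ratio = 0.22222.
Reduction = 0.55556 − 0.22222 = 0.333.

0.333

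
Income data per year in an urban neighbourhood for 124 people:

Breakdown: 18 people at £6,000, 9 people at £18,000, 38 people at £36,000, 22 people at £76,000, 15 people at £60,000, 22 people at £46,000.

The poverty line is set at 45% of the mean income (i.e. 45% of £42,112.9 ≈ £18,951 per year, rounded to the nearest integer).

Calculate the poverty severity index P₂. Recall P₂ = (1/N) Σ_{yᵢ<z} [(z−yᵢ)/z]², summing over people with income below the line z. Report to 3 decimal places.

Poor units: 18×£6,000, 9×£18,000 (q = 27 of N = 124).
Normalized shortfalls: (18951−6000)/18951 = 0.6834 (×18); (18951−18000)/18951 = 0.0502 (×9).
Squared: 0.4670 (×18); 0.0025 (×9).
Sum = 8.429157; P₂ = 8.429157 / 124 = 0.068.

0.068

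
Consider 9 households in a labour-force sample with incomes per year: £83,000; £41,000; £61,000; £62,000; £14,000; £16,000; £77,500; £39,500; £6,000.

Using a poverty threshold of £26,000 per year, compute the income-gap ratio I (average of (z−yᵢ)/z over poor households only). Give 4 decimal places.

0.5385

Incomes under z: £6,000, £14,000, £16,000 (q = 3 of N = 9).
Shortfall ratios (z−y)/z: 0.7692, 0.4615, 0.3846; sum = 1.615385.
The income-gap ratio divides by q (the poor only): 1.615385 / 3 = 0.5385.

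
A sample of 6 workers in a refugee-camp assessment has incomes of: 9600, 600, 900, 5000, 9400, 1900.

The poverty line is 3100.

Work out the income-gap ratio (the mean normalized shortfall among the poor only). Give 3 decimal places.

0.634

Below z: 600, 900, 1900 (q = 3 of N = 6).
Relative gaps: 0.8065, 0.7097, 0.3871; sum = 1.903226.
The income-gap ratio divides by q (the poor only): 1.903226 / 3 = 0.634.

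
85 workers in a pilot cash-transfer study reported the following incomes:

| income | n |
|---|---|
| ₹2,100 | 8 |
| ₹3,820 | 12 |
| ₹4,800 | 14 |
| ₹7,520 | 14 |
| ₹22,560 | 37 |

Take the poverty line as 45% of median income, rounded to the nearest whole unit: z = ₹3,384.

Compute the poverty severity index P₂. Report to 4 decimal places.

Below the line: 8×₹2,100 (q = 8 of N = 85).
Relative gaps: (3384−2100)/3384 = 0.3794 (×8).
Squared: 0.1440 (×8).
Sum = 1.151753; P₂ = 1.151753 / 85 = 0.0136.

0.0136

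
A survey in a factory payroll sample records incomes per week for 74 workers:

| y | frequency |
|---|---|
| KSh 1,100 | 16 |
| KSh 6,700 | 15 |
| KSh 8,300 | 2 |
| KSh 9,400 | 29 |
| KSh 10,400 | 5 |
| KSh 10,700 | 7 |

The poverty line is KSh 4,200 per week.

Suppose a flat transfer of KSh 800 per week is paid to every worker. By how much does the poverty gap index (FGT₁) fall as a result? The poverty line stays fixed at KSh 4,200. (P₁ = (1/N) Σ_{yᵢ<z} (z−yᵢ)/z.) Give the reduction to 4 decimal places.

Before: below the line — 16×KSh 1,100; poverty gap index (FGT₁) = 0.159588.
After the KSh 800 transfer: below the line — 16×KSh 1,900; poverty gap index (FGT₁) = 0.118404.
Reduction = 0.159588 − 0.118404 = 0.0412.

0.0412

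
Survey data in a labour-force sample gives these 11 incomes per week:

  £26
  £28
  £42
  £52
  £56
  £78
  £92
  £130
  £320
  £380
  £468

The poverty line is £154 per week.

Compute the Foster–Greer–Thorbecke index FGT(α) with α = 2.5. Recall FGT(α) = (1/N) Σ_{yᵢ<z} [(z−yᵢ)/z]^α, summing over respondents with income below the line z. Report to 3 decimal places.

Incomes under z: £26, £28, £42, £52, £56, £78, £92, £130 (q = 8 of N = 11).
Normalized shortfalls: (154−26)/154 = 0.8312; (154−28)/154 = 0.8182; (154−42)/154 = 0.7273; (154−52)/154 = 0.6623; (154−56)/154 = 0.6364; (154−78)/154 = 0.4935; (154−92)/154 = 0.4026; (154−130)/154 = 0.1558.
Raised to α = 2.5: 0.62983; 0.60551; 0.45107; 0.35702; 0.32305; 0.17109; 0.10284; 0.00959.
Sum = 2.650008; FGT(2.5) = 2.650008 / 11 = 0.241.

0.241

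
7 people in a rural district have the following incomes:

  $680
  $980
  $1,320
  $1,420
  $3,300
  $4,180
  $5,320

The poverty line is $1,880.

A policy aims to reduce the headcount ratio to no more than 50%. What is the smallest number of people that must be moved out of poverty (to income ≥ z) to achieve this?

4 of the 7 people are poor, so H = 4/7 = 0.571.
A headcount ratio of at most 50% allows at most ⌊0.50 × 7⌋ = 3 poor people.
So at least 4 − 3 = 1 must be lifted.

1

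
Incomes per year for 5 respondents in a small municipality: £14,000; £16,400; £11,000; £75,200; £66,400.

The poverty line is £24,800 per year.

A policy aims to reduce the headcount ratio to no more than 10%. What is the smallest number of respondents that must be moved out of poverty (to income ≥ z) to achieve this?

3

Currently q = 3 of N = 5 are below the line (H = 0.600).
A headcount ratio of at most 10% allows at most ⌊0.10 × 5⌋ = 0 poor respondents.
So at least 3 − 0 = 3 must be lifted.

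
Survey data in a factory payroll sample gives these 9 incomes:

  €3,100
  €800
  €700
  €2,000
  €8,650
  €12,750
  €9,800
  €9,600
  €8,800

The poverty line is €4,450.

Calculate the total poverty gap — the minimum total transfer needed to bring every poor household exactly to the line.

Below the line: €700, €800, €2,000, €3,100 (q = 4 of N = 9).
Individual gaps: 4450−700 = 3750; 4450−800 = 3650; 4450−2000 = 2450; 4450−3100 = 1350.
Aggregate gap = €11,200.

€11,200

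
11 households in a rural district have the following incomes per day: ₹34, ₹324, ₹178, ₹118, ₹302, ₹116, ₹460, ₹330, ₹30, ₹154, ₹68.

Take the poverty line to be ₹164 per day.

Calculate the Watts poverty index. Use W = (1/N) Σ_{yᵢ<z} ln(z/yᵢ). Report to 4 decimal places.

0.4446

Below the line: ₹30, ₹34, ₹68, ₹116, ₹118, ₹154 (q = 6 of N = 11).
Log gaps: ln(164/30) = 1.6987; ln(164/34) = 1.5735; ln(164/68) = 0.8804; ln(164/116) = 0.3463; ln(164/118) = 0.3292; ln(164/154) = 0.0629.
W = 4.890906 / 11 = 0.4446.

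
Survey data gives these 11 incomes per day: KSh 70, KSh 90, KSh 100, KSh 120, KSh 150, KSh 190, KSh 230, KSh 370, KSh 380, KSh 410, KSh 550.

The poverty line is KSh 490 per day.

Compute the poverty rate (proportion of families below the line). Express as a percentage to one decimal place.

90.9%

10 of the 11 families have income below KSh 490.
H = 10/11 = 90.9%.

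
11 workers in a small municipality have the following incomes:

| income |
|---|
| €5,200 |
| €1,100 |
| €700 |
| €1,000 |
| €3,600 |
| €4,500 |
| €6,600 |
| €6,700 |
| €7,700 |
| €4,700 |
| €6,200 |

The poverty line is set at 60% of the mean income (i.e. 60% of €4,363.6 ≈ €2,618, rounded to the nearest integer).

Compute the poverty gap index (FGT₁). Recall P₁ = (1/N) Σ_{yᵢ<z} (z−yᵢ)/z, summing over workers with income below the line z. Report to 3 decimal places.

0.175

Poor units: €700, €1,000, €1,100 (q = 3 of N = 11).
Gap ratios (z−y)/z: (2618−700)/2618 = 0.7326; (2618−1000)/2618 = 0.6180; (2618−1100)/2618 = 0.5798.
Σ = 1.930481. Dividing by the full population N = 11 gives P₁ = 0.175.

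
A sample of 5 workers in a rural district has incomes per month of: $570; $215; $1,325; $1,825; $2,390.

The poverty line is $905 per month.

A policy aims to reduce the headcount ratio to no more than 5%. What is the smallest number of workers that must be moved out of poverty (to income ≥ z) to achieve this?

2 of the 5 workers are poor, so H = 2/5 = 0.400.
A headcount ratio of at most 5% allows at most ⌊0.05 × 5⌋ = 0 poor workers.
So at least 2 − 0 = 2 must be lifted.

2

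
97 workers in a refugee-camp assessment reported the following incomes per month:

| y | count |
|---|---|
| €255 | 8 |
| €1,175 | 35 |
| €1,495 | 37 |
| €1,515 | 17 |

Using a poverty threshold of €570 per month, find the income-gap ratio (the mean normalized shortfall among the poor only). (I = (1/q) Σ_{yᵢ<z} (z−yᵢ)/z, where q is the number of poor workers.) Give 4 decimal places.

Poor units: 8×€255 (q = 8 of N = 97).
Relative gaps: 0.5526 (×8); sum = 4.421053.
The income-gap ratio divides by q (the poor only): 4.421053 / 8 = 0.5526.

0.5526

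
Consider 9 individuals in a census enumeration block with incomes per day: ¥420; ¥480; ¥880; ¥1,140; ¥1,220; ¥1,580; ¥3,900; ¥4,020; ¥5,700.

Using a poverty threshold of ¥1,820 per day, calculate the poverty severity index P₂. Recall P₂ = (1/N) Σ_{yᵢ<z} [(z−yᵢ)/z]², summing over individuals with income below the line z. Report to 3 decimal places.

Incomes under z: ¥420, ¥480, ¥880, ¥1,140, ¥1,220, ¥1,580 (q = 6 of N = 9).
Shortfall ratios: (1820−420)/1820 = 0.7692; (1820−480)/1820 = 0.7363; (1820−880)/1820 = 0.5165; (1820−1140)/1820 = 0.3736; (1820−1220)/1820 = 0.3297; (1820−1580)/1820 = 0.1319.
Squared: 0.5917; 0.5421; 0.2668; 0.1396; 0.1087; 0.0174.
Sum = 1.666224; P₂ = 1.666224 / 9 = 0.185.

0.185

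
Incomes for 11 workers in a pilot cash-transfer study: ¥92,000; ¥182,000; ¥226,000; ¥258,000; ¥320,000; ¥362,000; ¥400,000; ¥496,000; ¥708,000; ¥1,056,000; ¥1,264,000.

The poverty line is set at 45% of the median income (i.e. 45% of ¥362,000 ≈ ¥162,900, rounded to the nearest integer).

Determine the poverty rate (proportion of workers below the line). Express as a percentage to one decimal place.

1 of the 11 workers have income below ¥162,900.
H = 1/11 = 9.1%.

9.1%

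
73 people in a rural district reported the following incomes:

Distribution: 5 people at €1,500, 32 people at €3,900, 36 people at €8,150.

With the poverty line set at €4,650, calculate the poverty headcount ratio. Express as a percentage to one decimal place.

50.7%

37 of the 73 people have income below €4,650.
H = 37/73 = 50.7%.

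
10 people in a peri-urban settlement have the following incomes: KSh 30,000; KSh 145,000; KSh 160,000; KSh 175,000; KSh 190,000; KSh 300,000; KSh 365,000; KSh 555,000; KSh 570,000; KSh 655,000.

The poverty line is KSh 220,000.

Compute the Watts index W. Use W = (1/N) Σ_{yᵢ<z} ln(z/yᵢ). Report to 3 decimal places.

0.310

Incomes under z: KSh 30,000, KSh 145,000, KSh 160,000, KSh 175,000, KSh 190,000 (q = 5 of N = 10).
ln(z/y) terms: ln(220000/30000) = 1.9924; ln(220000/145000) = 0.4169; ln(220000/160000) = 0.3185; ln(220000/175000) = 0.2288; ln(220000/190000) = 0.1466.
W = 3.103223 / 10 = 0.310.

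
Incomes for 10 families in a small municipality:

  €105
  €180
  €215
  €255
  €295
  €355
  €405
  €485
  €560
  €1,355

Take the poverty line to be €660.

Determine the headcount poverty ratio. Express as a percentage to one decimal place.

90.0%

9 of the 10 families have income below €660.
H = 9/10 = 90.0%.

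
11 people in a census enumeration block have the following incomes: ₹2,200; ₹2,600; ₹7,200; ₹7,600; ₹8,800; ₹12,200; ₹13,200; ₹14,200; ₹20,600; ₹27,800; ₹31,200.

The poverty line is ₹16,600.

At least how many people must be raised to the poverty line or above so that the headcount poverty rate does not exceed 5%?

8

Currently q = 8 of N = 11 are below the line (H = 0.727).
A headcount ratio of at most 5% allows at most ⌊0.05 × 11⌋ = 0 poor people.
So at least 8 − 0 = 8 must be lifted.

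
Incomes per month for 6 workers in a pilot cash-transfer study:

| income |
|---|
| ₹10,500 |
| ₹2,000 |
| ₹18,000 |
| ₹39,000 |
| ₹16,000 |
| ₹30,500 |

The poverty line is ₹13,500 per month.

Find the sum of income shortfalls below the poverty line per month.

₹14,500

Incomes under z: ₹2,000, ₹10,500 (q = 2 of N = 6).
Individual gaps: 13500−2000 = 11500; 13500−10500 = 3000.
Aggregate gap = ₹14,500.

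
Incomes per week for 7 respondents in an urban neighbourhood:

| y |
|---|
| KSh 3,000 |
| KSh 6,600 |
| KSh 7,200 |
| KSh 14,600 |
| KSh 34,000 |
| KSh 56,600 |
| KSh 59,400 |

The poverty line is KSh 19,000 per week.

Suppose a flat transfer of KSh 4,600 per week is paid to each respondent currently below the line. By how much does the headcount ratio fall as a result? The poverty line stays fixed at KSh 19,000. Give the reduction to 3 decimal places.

Before: below the line — KSh 3,000, KSh 6,600, KSh 7,200, KSh 14,600; headcount ratio = 0.57143.
After the KSh 4,600 transfer: below the line — KSh 7,600, KSh 11,200, KSh 11,800; headcount ratio = 0.42857.
Reduction = 0.57143 − 0.42857 = 0.143.

0.143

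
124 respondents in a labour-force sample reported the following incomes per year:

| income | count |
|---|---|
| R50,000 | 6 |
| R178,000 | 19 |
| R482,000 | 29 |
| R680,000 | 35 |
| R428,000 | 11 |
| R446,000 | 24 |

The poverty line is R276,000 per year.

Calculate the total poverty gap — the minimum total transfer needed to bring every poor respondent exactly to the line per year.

R3,218,000

Incomes under z: 6×R50,000, 19×R178,000 (q = 25 of N = 124).
Individual gaps: 6×(276000−50000) = 1356000; 19×(276000−178000) = 1862000.
Aggregate gap = R3,218,000.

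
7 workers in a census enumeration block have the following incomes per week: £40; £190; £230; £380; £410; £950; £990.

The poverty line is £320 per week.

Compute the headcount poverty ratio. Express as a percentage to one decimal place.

3 of the 7 workers have income below £320.
H = 3/7 = 42.9%.

42.9%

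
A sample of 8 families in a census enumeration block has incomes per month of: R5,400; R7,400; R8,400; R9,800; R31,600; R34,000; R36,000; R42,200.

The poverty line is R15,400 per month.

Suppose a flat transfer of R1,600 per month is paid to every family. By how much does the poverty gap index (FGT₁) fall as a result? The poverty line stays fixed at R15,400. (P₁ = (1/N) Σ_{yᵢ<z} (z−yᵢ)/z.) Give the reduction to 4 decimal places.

0.0519

Before: below the line — R5,400, R7,400, R8,400, R9,800; poverty gap index (FGT₁) = 0.248377.
After the R1,600 transfer: below the line — R7,000, R9,000, R10,000, R11,400; poverty gap index (FGT₁) = 0.196429.
Reduction = 0.248377 − 0.196429 = 0.0519.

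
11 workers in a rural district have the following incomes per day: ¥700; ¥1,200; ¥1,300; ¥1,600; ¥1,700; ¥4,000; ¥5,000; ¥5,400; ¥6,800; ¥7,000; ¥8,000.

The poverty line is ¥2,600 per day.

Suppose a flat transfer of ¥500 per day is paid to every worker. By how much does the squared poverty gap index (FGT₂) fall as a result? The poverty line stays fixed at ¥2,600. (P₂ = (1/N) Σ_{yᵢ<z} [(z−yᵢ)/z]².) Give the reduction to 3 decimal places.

Before: below the line — ¥700, ¥1,200, ¥1,300, ¥1,600, ¥1,700; squared poverty gap index (FGT₂) = 0.12197.
After the ¥500 transfer: below the line — ¥1,200, ¥1,700, ¥1,800, ¥2,100, ¥2,200; squared poverty gap index (FGT₂) = 0.05137.
Reduction = 0.12197 − 0.05137 = 0.071.

0.071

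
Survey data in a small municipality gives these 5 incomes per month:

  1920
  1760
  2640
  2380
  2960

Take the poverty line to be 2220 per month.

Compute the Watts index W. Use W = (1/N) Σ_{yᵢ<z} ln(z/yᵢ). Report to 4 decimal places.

0.0755

Incomes under z: 1760, 1920 (q = 2 of N = 5).
Log shortfalls: ln(2220/1760) = 0.2322; ln(2220/1920) = 0.1452.
W = 0.377375 / 5 = 0.0755.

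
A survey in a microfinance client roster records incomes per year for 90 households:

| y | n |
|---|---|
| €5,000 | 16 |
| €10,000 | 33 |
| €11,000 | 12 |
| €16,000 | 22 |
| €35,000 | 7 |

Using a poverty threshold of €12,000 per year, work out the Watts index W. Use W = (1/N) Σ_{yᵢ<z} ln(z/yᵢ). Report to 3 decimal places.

Below the line: 16×€5,000, 33×€10,000, 12×€11,000 (q = 61 of N = 90).
Log shortfalls: ln(12000/5000) = 0.8755 (×16); ln(12000/10000) = 0.1823 (×33); ln(12000/11000) = 0.0870 (×12).
W = 21.068248 / 90 = 0.234.

0.234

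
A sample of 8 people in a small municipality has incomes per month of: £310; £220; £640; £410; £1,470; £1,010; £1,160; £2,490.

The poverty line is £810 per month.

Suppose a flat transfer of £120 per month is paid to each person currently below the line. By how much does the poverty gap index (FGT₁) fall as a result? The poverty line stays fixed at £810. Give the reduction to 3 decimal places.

Before: below the line — £220, £310, £410, £640; poverty gap index (FGT₁) = 0.25617.
After the £120 transfer: below the line — £340, £430, £530, £760; poverty gap index (FGT₁) = 0.18210.
Reduction = 0.25617 − 0.18210 = 0.074.

0.074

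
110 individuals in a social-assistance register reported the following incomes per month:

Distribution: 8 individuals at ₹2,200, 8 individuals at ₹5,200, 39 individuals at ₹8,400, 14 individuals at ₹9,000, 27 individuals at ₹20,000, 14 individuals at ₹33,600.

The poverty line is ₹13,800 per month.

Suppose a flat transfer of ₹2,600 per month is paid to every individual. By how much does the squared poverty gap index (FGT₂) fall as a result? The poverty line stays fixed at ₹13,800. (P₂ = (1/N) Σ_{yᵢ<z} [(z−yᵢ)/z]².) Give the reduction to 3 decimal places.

Before: below the line — 8×₹2,200, 8×₹5,200, 39×₹8,400, 14×₹9,000; squared poverty gap index (FGT₂) = 0.14932.
After the ₹2,600 transfer: below the line — 8×₹4,800, 8×₹7,800, 39×₹11,000, 14×₹11,600; squared poverty gap index (FGT₂) = 0.06251.
Reduction = 0.14932 − 0.06251 = 0.087.

0.087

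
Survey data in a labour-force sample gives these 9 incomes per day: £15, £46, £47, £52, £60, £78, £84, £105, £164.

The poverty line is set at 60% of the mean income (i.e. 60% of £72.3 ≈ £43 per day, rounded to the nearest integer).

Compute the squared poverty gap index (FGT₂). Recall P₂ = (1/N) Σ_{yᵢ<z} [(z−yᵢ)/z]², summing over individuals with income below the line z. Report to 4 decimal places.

0.0471

Poor units: £15 (q = 1 of N = 9).
Gap ratios (z−y)/z: (43−15)/43 = 0.6512.
Squared: 0.4240.
Sum = 0.424013; P₂ = 0.424013 / 9 = 0.0471.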